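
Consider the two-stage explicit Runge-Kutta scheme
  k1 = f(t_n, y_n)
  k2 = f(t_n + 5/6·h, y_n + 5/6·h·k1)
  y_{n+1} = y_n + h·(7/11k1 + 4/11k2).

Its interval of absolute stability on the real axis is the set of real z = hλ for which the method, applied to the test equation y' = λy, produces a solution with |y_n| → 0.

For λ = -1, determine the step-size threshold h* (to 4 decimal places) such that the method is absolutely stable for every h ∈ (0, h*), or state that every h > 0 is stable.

(-3.3000,0); λ=-1 ⇒ h* = (33/10)/1 = 3.3000.

With y'=λy (z=hλ):
  k1=λy_n ⇒ h·k1=z·y_n;  k2=λ(1+5/6z)y_n ⇒ h·k2=z(1+5/6z)y_n
  y_{n+1}/y_n = 1 + 7/11z + 4/11z(1+5/6z) = 1 + z + 10/33z²
  ⇒ R(z) = 1 + z + 10/33z².

Need |R(x)|<1, x<0.
x=-0.79: |R|=0.3991
R=1: x+10/33x²=0 ⇒ x=−33/10=-3.3000; min R=1−1/(4·10/33)=0.1750>−1
Confirm numerically:
  x=-2.595: |R|=0.44561 <1
  x=-2.064: |R|=0.22694 <1
  x=-1.705: |R|=0.17592 <1
  x=-1.436: |R|=0.18888 <1
  x=-3.596: |R|=1.32255 >1
  x=-3.321: |R|=1.02113 >1
So |R|<1 on (-3.3000, 0).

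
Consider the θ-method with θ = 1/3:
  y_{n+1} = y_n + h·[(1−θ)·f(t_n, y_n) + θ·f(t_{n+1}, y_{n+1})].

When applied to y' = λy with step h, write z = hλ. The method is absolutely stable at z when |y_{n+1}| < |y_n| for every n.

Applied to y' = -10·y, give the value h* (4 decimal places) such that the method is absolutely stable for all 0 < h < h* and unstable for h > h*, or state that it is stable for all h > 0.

(-6.0000,0); λ=-10 ⇒ h* = (6)/10 = 0.6000.

On y'=λy, z=hλ:
  y_{n+1} = y_n + z·[2/3·y_n + 1/3·y_{n+1}] ⇒ (1 − 1/3z)y_{n+1} = (1 + 2/3z)y_n
  ⇒ R(z) = (1 + 2/3z)/(1 − 1/3z).

Need |R(x)|<1, x<0.
x=-1.49: |R|=0.0045
R=−1: 1+2/3x = −1+1/3x ⇒ -1/3x=2 ⇒ x=2/(-1/3)=-6.0000
Confirm numerically:
  x=-5.906: |R|=0.98945 <1
  x=-5.813: |R|=0.97878 <1
  x=-2.892: |R|=0.47251 <1
  x=-2.883: |R|=0.47017 <1
  x=-6.436: |R|=1.04621 >1
  x=-6.257: |R|=1.02776 >1
Stable set (-6.0000, 0).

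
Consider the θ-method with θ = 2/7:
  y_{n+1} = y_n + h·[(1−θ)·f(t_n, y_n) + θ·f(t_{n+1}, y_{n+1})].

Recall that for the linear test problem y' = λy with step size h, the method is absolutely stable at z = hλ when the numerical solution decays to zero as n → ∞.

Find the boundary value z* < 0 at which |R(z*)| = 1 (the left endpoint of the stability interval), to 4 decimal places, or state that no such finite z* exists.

On y'=λy, z=hλ:
  y_{n+1} = y_n + z·[5/7·y_n + 2/7·y_{n+1}] ⇒ (1 − 2/7z)y_{n+1} = (1 + 5/7z)y_n
  so R(z) = (1 + 5/7z)/(1 − 2/7z).

Find x<0 with |R(x)|<1.
x=-1.78: |R|=0.1799
R=−1: 1+5/7x = −1+2/7x ⇒ -3/7x=2 ⇒ x=2/(-3/7)=-4.6667
Confirm numerically:
  x=-4.528: |R|=0.97409 <1
  x=-4.127: |R|=0.89386 <1
  x=-3.361: |R|=0.71455 <1
  x=-5.121: |R|=1.07905 >1
  x=-4.724: |R|=1.01046 >1
Stable set (-4.6667, 0).

left endpoint -4.6667.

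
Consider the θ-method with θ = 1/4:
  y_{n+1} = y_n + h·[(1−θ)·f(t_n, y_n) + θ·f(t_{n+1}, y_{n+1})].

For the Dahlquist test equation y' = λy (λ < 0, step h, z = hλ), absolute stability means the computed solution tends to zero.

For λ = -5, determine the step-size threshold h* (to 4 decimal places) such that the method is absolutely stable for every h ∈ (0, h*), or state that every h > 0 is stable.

Test eqn y'=λy, z=hλ:
  y_{n+1} = y_n + z·[3/4·y_n + 1/4·y_{n+1}] ⇒ (1 − 1/4z)y_{n+1} = (1 + 3/4z)y_n
  ⇒ R(z) = (1 + 3/4z)/(1 − 1/4z).

Solve |R(x)|<1 on ℝ⁻.
x=-1.37: |R|=0.0205
R=−1: 1+3/4x = −1+1/4x ⇒ -1/2x=2 ⇒ x=2/(-1/2)=-4.0000
Confirm numerically:
  x=-3.661: |R|=0.91150 <1
  x=-2.610: |R|=0.57943 <1
  x=-2.231: |R|=0.43219 <1
  x=-2.002: |R|=0.33422 <1
  x=-4.344: |R|=1.08245 >1
  x=-4.198: |R|=1.04830 >1
So |R|<1 on (-4.0000, 0).

(-4.0000,0); λ=-5 ⇒ h* = (4)/5 = 0.8000.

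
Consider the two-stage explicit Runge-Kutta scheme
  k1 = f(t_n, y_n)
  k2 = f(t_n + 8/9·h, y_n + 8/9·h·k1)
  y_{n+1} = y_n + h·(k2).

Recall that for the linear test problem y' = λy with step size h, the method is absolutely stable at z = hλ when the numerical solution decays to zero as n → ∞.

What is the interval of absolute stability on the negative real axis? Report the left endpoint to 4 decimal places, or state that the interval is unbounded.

z∈(-1.1250,0).

With y'=λy (z=hλ):
  k1=λy_n ⇒ h·k1=z·y_n;  k2=λ(1+8/9z)y_n ⇒ h·k2=z(1+8/9z)y_n
  y_{n+1}/y_n = 1 + z(1+8/9z) = 1 + z + 8/9z²
  so R(z) = 1 + z + 8/9z².

Solve |R(x)|<1 on ℝ⁻.
x=-1.67: |R|=1.8090
R=1: x+8/9x²=0 ⇒ x=−9/8=-1.1250; min R=1−1/(4·8/9)=0.7188>−1
Confirm numerically:
  x=-0.949: |R|=0.85153 <1
  x=-0.876: |R|=0.80611 <1
  x=-0.573: |R|=0.71885 <1
  x=-0.460: |R|=0.72809 <1
  x=-1.550: |R|=1.58556 >1
  x=-1.366: |R|=1.29263 >1
Stable set (-1.1250, 0).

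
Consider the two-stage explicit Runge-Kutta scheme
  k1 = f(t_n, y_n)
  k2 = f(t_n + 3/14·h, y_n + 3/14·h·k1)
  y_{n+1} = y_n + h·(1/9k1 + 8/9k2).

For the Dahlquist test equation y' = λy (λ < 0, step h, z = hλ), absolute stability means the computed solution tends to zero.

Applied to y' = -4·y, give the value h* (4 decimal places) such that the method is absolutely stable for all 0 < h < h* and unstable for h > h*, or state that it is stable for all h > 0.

With y'=λy (z=hλ):
  k1=λy_n ⇒ h·k1=z·y_n;  k2=λ(1+3/14z)y_n ⇒ h·k2=z(1+3/14z)y_n
  y_{n+1}/y_n = 1 + 1/9z + 8/9z(1+3/14z) = 1 + z + 4/21z²
  Hence R(z) = 1 + z + 4/21z².

Need |R(x)|<1, x<0.
x=-0.6: |R|=0.4686
R=1: x+4/21x²=0 ⇒ x=−21/4=-5.2500; min R=1−1/(4·4/21)=-0.3125>−1
Confirm numerically:
  x=-4.282: |R|=0.21048 <1
  x=-4.144: |R|=0.12700 <1
  x=-3.728: |R|=0.08076 <1
  x=-3.363: |R|=0.20876 <1
  x=-5.725: |R|=1.51798 >1
  x=-5.583: |R|=1.35412 >1
Interval (-5.2500, 0).

(-5.2500,0); λ=-4 ⇒ h* = (21/4)/4 = 1.3125.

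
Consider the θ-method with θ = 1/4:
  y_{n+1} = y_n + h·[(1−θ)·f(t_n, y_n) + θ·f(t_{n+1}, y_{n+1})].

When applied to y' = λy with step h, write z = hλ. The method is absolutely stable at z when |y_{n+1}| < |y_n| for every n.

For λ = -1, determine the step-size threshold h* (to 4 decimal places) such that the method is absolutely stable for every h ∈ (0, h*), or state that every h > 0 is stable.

(-4.0000,0); λ=-1 ⇒ h* = (4)/1 = 4.0000.

Set f=λy, z=hλ:
  y_{n+1} = y_n + z·[3/4·y_n + 1/4·y_{n+1}] ⇒ (1 − 1/4z)y_{n+1} = (1 + 3/4z)y_n
  so R(z) = (1 + 3/4z)/(1 − 1/4z).

Boundary: |R(x)|=1, x<0.
x=-1.69: |R|=0.1880
R=−1: 1+3/4x = −1+1/4x ⇒ -1/2x=2 ⇒ x=2/(-1/2)=-4.0000
Confirm numerically:
  x=-3.901: |R|=0.97494 <1
  x=-3.665: |R|=0.91259 <1
  x=-3.658: |R|=0.91068 <1
  x=-3.608: |R|=0.89695 <1
  x=-4.567: |R|=1.13237 >1
  x=-4.491: |R|=1.11565 >1
  x=-4.360: |R|=1.08612 >1
Interval (-4.0000, 0).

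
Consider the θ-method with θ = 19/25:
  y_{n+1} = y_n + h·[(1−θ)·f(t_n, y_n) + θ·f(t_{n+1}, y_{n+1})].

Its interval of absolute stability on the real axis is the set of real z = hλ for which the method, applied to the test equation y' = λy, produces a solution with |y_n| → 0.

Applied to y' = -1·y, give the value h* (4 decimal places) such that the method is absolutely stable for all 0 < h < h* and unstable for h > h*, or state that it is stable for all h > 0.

interval (−∞, 0). Any h>0 works for λ=-1.

Set f=λy, z=hλ:
  y_{n+1} = y_n + z·[6/25·y_n + 19/25·y_{n+1}] ⇒ (1 − 19/25z)y_{n+1} = (1 + 6/25z)y_n
  Hence R(z) = (1 + 6/25z)/(1 − 19/25z).

Boundary: |R(x)|=1, x<0.
x=-1.46: |R|=0.3079
x=-2: |R|=0.2063
x=-10: |R|=0.1628
x=-100: |R|=0.2987
θ=19/25≥1/2 ⇒ |1+6/25x|<|1−19/25x| ∀x<0 ⇒ unbounded interval.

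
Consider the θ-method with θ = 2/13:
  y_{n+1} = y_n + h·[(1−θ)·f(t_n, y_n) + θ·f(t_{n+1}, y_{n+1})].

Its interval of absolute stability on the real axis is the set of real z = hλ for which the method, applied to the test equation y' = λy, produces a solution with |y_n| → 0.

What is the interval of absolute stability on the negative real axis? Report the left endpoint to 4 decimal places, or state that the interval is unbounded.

On y'=λy, z=hλ:
  y_{n+1} = y_n + z·[11/13·y_n + 2/13·y_{n+1}] ⇒ (1 − 2/13z)y_{n+1} = (1 + 11/13z)y_n
  so R(z) = (1 + 11/13z)/(1 − 2/13z).

Need |R(x)|<1, x<0.
x=-1.13: |R|=0.0374
R=−1: 1+11/13x = −1+2/13x ⇒ -9/13x=2 ⇒ x=2/(-9/13)=-2.8889
Confirm numerically:
  x=-2.611: |R|=0.86275 <1
  x=-1.917: |R|=0.48040 <1
  x=-1.656: |R|=0.31976 <1
  x=-3.222: |R|=1.15419 >1
  x=-3.208: |R|=1.14792 >1
So |R|<1 on (-2.8889, 0).

z∈(-2.8889,0).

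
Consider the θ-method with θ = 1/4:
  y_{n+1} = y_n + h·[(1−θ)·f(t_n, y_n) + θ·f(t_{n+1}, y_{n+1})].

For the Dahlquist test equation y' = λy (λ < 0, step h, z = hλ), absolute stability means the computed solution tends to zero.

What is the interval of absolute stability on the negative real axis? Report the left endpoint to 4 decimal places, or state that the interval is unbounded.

With y'=λy (z=hλ):
  y_{n+1} = y_n + z·[3/4·y_n + 1/4·y_{n+1}] ⇒ (1 − 1/4z)y_{n+1} = (1 + 3/4z)y_n
  ⇒ R(z) = (1 + 3/4z)/(1 − 1/4z).

Boundary: |R(x)|=1, x<0.
x=-1.26: |R|=0.0418
R=−1: 1+3/4x = −1+1/4x ⇒ -1/2x=2 ⇒ x=2/(-1/2)=-4.0000
Confirm numerically:
  x=-3.457: |R|=0.85437 <1
  x=-3.077: |R|=0.73916 <1
  x=-2.443: |R|=0.51668 <1
  x=-4.439: |R|=1.10404 >1
  x=-4.155: |R|=1.03801 >1
  x=-4.073: |R|=1.01808 >1
Interval (-4.0000, 0).

(-4.0000, 0).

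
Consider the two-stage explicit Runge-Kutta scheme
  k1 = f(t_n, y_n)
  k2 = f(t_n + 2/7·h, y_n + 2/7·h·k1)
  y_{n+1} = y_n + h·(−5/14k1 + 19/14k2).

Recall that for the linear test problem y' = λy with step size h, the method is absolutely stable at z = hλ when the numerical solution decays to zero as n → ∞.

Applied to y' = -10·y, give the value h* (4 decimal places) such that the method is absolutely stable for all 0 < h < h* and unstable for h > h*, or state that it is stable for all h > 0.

Set f=λy, z=hλ:
  k1=λy_n ⇒ h·k1=z·y_n;  k2=λ(1+2/7z)y_n ⇒ h·k2=z(1+2/7z)y_n
  y_{n+1}/y_n = 1 − 5/14z + 19/14z(1+2/7z) = 1 + z + 19/49z²
  so R(z) = 1 + z + 19/49z².

Find x<0 with |R(x)|<1.
x=-1.13: |R|=0.3651
R=1: x+19/49x²=0 ⇒ x=−49/19=-2.5789; min R=1−1/(4·19/49)=0.3553>−1
Confirm numerically:
  x=-2.200: |R|=0.67673 <1
  x=-2.027: |R|=0.56618 <1
  x=-1.750: |R|=0.43750 <1
  x=-2.947: |R|=1.42058 >1
  x=-2.603: |R|=1.02428 >1
Interval (-2.5789, 0).

(-2.5789,0); λ=-10 ⇒ h* = (49/19)/10 = 0.2579.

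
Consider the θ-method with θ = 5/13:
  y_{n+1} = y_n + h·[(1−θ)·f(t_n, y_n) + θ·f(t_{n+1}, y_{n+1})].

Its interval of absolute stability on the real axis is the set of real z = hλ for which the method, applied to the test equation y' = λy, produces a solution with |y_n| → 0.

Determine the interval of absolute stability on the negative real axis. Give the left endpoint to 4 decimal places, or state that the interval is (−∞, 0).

(-8.6667, 0).

On y'=λy, z=hλ:
  y_{n+1} = y_n + z·[8/13·y_n + 5/13·y_{n+1}] ⇒ (1 − 5/13z)y_{n+1} = (1 + 8/13z)y_n
  ⇒ R(z) = (1 + 8/13z)/(1 − 5/13z).

Find x<0 with |R(x)|<1.
x=-0.39: |R|=0.6609
R=−1: 1+8/13x = −1+5/13x ⇒ -3/13x=2 ⇒ x=2/(-3/13)=-8.6667
Confirm numerically:
  x=-8.126: |R|=0.96976 <1
  x=-5.753: |R|=0.79071 <1
  x=-4.760: |R|=0.68152 <1
  x=-9.154: |R|=1.02488 >1
  x=-8.855: |R|=1.00986 >1
Interval (-8.6667, 0).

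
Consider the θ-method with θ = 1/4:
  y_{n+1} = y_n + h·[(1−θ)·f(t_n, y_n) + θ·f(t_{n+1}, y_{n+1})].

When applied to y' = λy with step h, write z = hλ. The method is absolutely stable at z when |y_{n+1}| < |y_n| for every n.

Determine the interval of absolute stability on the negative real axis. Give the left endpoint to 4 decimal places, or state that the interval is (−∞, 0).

On y'=λy, z=hλ:
  y_{n+1} = y_n + z·[3/4·y_n + 1/4·y_{n+1}] ⇒ (1 − 1/4z)y_{n+1} = (1 + 3/4z)y_n
  so R(z) = (1 + 3/4z)/(1 − 1/4z).

Boundary: |R(x)|=1, x<0.
x=-0.33: |R|=0.6952
R=−1: 1+3/4x = −1+1/4x ⇒ -1/2x=2 ⇒ x=2/(-1/2)=-4.0000
Confirm numerically:
  x=-3.927: |R|=0.98158 <1
  x=-3.176: |R|=0.77035 <1
  x=-3.111: |R|=0.74996 <1
  x=-2.928: |R|=0.69053 <1
  x=-4.471: |R|=1.11120 >1
  x=-4.351: |R|=1.08406 >1
  x=-4.205: |R|=1.04997 >1
Interval (-4.0000, 0).

z∈(-4.0000,0).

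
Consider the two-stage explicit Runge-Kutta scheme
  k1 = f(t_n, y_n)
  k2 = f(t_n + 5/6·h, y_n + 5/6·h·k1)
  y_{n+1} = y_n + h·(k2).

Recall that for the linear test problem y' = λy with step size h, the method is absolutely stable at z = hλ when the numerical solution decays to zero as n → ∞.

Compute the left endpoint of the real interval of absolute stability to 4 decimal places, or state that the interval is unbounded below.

z* = -1.2000.

Test eqn y'=λy, z=hλ:
  k1=λy_n ⇒ h·k1=z·y_n;  k2=λ(1+5/6z)y_n ⇒ h·k2=z(1+5/6z)y_n
  y_{n+1}/y_n = 1 + z(1+5/6z) = 1 + z + 5/6z²
  ⇒ R(z) = 1 + z + 5/6z².

Boundary: |R(x)|=1, x<0.
x=-0.66: |R|=0.7030
R=1: x+5/6x²=0 ⇒ x=−6/5=-1.2000; min R=1−1/(4·5/6)=0.7000>−1
Confirm numerically:
  x=-0.704: |R|=0.70901 <1
  x=-0.579: |R|=0.70037 <1
  x=-0.546: |R|=0.70243 <1
  x=-1.475: |R|=1.33802 >1
  x=-1.463: |R|=1.32064 >1
  x=-1.389: |R|=1.21877 >1
So |R|<1 on (-1.2000, 0).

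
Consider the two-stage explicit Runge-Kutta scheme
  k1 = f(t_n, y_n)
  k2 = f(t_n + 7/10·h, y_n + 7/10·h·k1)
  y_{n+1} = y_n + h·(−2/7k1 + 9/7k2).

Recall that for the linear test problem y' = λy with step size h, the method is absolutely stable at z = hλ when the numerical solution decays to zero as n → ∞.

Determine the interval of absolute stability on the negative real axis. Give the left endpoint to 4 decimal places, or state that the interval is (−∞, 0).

With y'=λy (z=hλ):
  k1=λy_n ⇒ h·k1=z·y_n;  k2=λ(1+7/10z)y_n ⇒ h·k2=z(1+7/10z)y_n
  y_{n+1}/y_n = 1 − 2/7z + 9/7z(1+7/10z) = 1 + z + 9/10z²
  ⇒ R(z) = 1 + z + 9/10z².

Boundary: |R(x)|=1, x<0.
x=-1.56: |R|=1.6302
R=1: x+9/10x²=0 ⇒ x=−10/9=-1.1111; min R=1−1/(4·9/10)=0.7222>−1
Confirm numerically:
  x=-0.605: |R|=0.72442 <1
  x=-0.537: |R|=0.72253 <1
  x=-0.454: |R|=0.73150 <1
  x=-1.467: |R|=1.46988 >1
  x=-1.442: |R|=1.42943 >1
  x=-1.360: |R|=1.30464 >1
Stable set (-1.1111, 0).

(-1.1111, 0).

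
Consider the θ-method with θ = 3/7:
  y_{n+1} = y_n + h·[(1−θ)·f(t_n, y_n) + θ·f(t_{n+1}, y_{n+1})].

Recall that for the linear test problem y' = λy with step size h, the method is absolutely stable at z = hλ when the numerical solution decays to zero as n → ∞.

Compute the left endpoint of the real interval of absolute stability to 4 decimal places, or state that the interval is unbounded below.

left endpoint -14.0000.

With y'=λy (z=hλ):
  y_{n+1} = y_n + z·[4/7·y_n + 3/7·y_{n+1}] ⇒ (1 − 3/7z)y_{n+1} = (1 + 4/7z)y_n
  R(z) = (1 + 4/7z)/(1 − 3/7z).

Solve |R(x)|<1 on ℝ⁻.
x=-0.89: |R|=0.3557
R=−1: 1+4/7x = −1+3/7x ⇒ -1/7x=2 ⇒ x=2/(-1/7)=-14.0000
Confirm numerically:
  x=-13.212: |R|=0.98310 <1
  x=-12.916: |R|=0.97630 <1
  x=-9.004: |R|=0.85311 <1
  x=-8.620: |R|=0.83628 <1
  x=-14.490: |R|=1.00971 >1
  x=-14.087: |R|=1.00177 >1
So |R|<1 on (-14.0000, 0).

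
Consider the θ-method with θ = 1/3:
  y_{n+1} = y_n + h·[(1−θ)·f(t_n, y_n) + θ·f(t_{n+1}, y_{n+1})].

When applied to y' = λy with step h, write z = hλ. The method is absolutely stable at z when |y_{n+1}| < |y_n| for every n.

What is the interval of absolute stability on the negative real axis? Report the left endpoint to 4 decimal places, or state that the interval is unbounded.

Test eqn y'=λy, z=hλ:
  y_{n+1} = y_n + z·[2/3·y_n + 1/3·y_{n+1}] ⇒ (1 − 1/3z)y_{n+1} = (1 + 2/3z)y_n
  so R(z) = (1 + 2/3z)/(1 − 1/3z).

Need |R(x)|<1, x<0.
x=-0.99: |R|=0.2556
R=−1: 1+2/3x = −1+1/3x ⇒ -1/3x=2 ⇒ x=2/(-1/3)=-6.0000
Confirm numerically:
  x=-5.957: |R|=0.99520 <1
  x=-5.331: |R|=0.91970 <1
  x=-4.571: |R|=0.81125 <1
  x=-3.921: |R|=0.69961 <1
  x=-6.194: |R|=1.02110 >1
  x=-6.156: |R|=1.01704 >1
So |R|<1 on (-6.0000, 0).

z∈(-6.0000,0).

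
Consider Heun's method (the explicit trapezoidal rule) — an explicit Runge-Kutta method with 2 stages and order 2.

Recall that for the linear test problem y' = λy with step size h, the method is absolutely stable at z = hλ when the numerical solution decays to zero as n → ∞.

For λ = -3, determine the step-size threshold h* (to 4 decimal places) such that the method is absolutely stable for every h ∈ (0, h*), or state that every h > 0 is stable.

Test eqn y'=λy, z=hλ:
  order 2, 2-stage ⇒ R(z)=1+z+z^2/2
  (e.g. R(-0.41)=0.67405, |R|=0.67405)

Find x<0 with |R(x)|<1.
x=-0.41: |R|=0.6741
|R(-2.22)|=1.2442 |R(-1.58)|=0.6682 |R(-0.8)|=0.5200
Bisect:
  x_lo=-2.5391 |R|=1.6844  x_hi=-0.2154 |R|=0.8078
  mid=-1.37724 |R|=0.57116 →hi
  mid=-1.95816 |R|=0.95903 →hi
  mid=-2.24861 |R|=1.27952 →lo
  mid=-2.10338 |R|=1.10873 →lo
  mid=-2.03077 |R|=1.03124 →lo
  mid=-1.99446 |R|=0.99448 →hi
  mid=-2.01262 |R|=1.01270 →lo
  mid=-2.00354 |R|=1.00355 →lo
  mid=-1.99900 |R|=0.99900 →hi
  ...
  [-2.00014,-1.99999] ⇒ x*=-2.0000
Stable set (-2.0000, 0).

(-2.0000,0); λ=-3 ⇒ h* = 0.6667.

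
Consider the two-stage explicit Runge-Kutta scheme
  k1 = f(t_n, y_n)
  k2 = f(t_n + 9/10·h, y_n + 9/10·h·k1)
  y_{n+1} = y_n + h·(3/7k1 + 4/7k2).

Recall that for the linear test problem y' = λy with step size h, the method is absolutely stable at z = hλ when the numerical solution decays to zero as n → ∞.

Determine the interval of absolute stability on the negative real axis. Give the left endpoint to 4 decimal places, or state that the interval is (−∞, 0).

Set f=λy, z=hλ:
  k1=λy_n ⇒ h·k1=z·y_n;  k2=λ(1+9/10z)y_n ⇒ h·k2=z(1+9/10z)y_n
  y_{n+1}/y_n = 1 + 3/7z + 4/7z(1+9/10z) = 1 + z + 18/35z²
  Hence R(z) = 1 + z + 18/35z².

Find x<0 with |R(x)|<1.
x=-1.56: |R|=0.6916
R=1: x+18/35x²=0 ⇒ x=−35/18=-1.9444; min R=1−1/(4·18/35)=0.5139>−1
Confirm numerically:
  x=-1.895: |R|=0.95181 <1
  x=-1.086: |R|=0.52055 <1
  x=-1.029: |R|=0.51555 <1
  x=-2.518: |R|=1.74274 >1
  x=-2.225: |R|=1.32104 >1
  x=-2.211: |R|=1.30310 >1
Stable set (-1.9444, 0).

z∈(-1.9444,0).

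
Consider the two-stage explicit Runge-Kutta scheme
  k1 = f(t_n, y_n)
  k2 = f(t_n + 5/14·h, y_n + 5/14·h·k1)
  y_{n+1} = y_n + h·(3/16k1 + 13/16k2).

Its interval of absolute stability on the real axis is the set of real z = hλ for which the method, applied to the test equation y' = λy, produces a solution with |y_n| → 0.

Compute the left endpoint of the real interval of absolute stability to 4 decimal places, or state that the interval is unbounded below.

z* = -3.4462.

Set f=λy, z=hλ:
  k1=λy_n ⇒ h·k1=z·y_n;  k2=λ(1+5/14z)y_n ⇒ h·k2=z(1+5/14z)y_n
  y_{n+1}/y_n = 1 + 3/16z + 13/16z(1+5/14z) = 1 + z + 65/224z²
  so R(z) = 1 + z + 65/224z².

Boundary: |R(x)|=1, x<0.
x=-0.32: |R|=0.7097
R=1: x+65/224x²=0 ⇒ x=−224/65=-3.4462; min R=1−1/(4·65/224)=0.1385>−1
Confirm numerically:
  x=-3.254: |R|=0.81856 <1
  x=-2.513: |R|=0.31953 <1
  x=-2.107: |R|=0.18123 <1
  x=-3.879: |R|=1.48721 >1
  x=-3.707: |R|=1.28059 >1
  x=-3.631: |R|=1.19476 >1
Interval (-3.4462, 0).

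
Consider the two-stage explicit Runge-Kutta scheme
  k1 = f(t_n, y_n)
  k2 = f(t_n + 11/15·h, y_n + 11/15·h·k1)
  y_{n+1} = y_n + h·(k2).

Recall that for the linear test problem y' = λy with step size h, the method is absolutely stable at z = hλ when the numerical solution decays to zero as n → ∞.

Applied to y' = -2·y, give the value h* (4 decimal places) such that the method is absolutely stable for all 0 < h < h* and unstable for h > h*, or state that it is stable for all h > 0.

(-1.3636,0); λ=-2 ⇒ h* = (15/11)/2 = 0.6818.

Set f=λy, z=hλ:
  k1=λy_n ⇒ h·k1=z·y_n;  k2=λ(1+11/15z)y_n ⇒ h·k2=z(1+11/15z)y_n
  y_{n+1}/y_n = 1 + z(1+11/15z) = 1 + z + 11/15z²
  ⇒ R(z) = 1 + z + 11/15z².

Find x<0 with |R(x)|<1.
x=-0.83: |R|=0.6752
R=1: x+11/15x²=0 ⇒ x=−15/11=-1.3636; min R=1−1/(4·11/15)=0.6591>−1
Confirm numerically:
  x=-1.235: |R|=0.88350 <1
  x=-1.158: |R|=0.82537 <1
  x=-0.791: |R|=0.66783 <1
  x=-1.685: |R|=1.39710 >1
  x=-1.644: |R|=1.33801 >1
  x=-1.642: |R|=1.33519 >1
Interval (-1.3636, 0).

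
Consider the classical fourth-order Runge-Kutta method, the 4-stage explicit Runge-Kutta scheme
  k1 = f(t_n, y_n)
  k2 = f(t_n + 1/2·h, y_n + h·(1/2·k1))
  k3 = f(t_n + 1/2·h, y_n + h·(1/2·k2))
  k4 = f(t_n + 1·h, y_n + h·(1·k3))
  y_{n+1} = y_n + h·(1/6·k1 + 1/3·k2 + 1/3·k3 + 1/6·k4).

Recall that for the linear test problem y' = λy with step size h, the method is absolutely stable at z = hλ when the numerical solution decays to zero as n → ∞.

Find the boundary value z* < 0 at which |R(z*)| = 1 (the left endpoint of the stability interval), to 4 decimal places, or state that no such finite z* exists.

z* = -2.7853.

Test eqn y'=λy, z=hλ:
  order 4, 4-stage ⇒ R(z)=1+z+z^2/2+z^3/6+z^4/24
  (e.g. R(-0.65)=0.52292, |R|=0.52292)

Boundary: |R(x)|=1, x<0.
x=-0.65: |R|=0.5229
|R(-2.22)|=0.4327 |R(-2.08)|=0.3633 |R(-1.6)|=0.2704
Bisect:
  x_lo=-3.6197 |R|=3.1800  x_hi=-0.0850 |R|=0.9185
  mid=-1.85234 |R|=0.29450 →hi
  mid=-2.73603 |R|=0.92823 →hi
  mid=-3.17787 |R|=1.77220 →lo
  mid=-2.95695 |R|=1.29119 →lo
  mid=-2.84649 |R|=1.09625 →lo
  mid=-2.79126 |R|=1.00903 →lo
  mid=-2.76364 |R|=0.96784 →hi
  mid=-2.77745 |R|=0.98824 →hi
  ...
  [-2.78543,-2.78522] ⇒ x*=-2.7853
Stable set (-2.7853, 0).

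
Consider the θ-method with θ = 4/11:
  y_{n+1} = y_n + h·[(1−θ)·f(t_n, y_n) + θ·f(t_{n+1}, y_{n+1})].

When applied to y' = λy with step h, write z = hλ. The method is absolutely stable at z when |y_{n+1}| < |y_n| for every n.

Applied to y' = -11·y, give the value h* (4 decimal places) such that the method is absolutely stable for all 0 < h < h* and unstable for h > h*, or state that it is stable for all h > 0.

On y'=λy, z=hλ:
  y_{n+1} = y_n + z·[7/11·y_n + 4/11·y_{n+1}] ⇒ (1 − 4/11z)y_{n+1} = (1 + 7/11z)y_n
  Hence R(z) = (1 + 7/11z)/(1 − 4/11z).

Need |R(x)|<1, x<0.
x=-0.88: |R|=0.3333
R=−1: 1+7/11x = −1+4/11x ⇒ -3/11x=2 ⇒ x=2/(-3/11)=-7.3333
Confirm numerically:
  x=-5.495: |R|=0.83278 <1
  x=-5.293: |R|=0.80974 <1
  x=-3.096: |R|=0.45638 <1
  x=-7.578: |R|=1.01777 >1
  x=-7.553: |R|=1.01599 >1
  x=-7.493: |R|=1.01169 >1
So |R|<1 on (-7.3333, 0).

(-7.3333,0); λ=-11 ⇒ h* = (22/3)/11 = 0.6667.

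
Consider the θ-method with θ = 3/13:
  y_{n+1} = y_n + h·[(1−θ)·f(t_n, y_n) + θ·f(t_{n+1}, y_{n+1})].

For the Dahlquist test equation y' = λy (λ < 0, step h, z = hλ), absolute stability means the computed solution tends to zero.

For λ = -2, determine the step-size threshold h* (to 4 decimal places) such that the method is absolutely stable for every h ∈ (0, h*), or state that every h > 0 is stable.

On y'=λy, z=hλ:
  y_{n+1} = y_n + z·[10/13·y_n + 3/13·y_{n+1}] ⇒ (1 − 3/13z)y_{n+1} = (1 + 10/13z)y_n
  Hence R(z) = (1 + 10/13z)/(1 − 3/13z).

Need |R(x)|<1, x<0.
x=-1.79: |R|=0.2667
R=−1: 1+10/13x = −1+3/13x ⇒ -7/13x=2 ⇒ x=2/(-7/13)=-3.7143
Confirm numerically:
  x=-3.453: |R|=0.92170 <1
  x=-2.909: |R|=0.74055 <1
  x=-2.312: |R|=0.50762 <1
  x=-3.951: |R|=1.06667 >1
  x=-3.822: |R|=1.03082 >1
So |R|<1 on (-3.7143, 0).

(-3.7143,0); λ=-2 ⇒ h* = (26/7)/2 = 1.8571.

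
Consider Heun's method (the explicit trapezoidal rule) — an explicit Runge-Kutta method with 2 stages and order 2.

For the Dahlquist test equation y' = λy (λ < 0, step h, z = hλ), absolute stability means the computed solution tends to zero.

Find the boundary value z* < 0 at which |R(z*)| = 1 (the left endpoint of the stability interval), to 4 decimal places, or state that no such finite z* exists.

z* = -2.0000.

Set f=λy, z=hλ:
  order 2, 2-stage ⇒ R(z)=1+z+z^2/2
  (e.g. R(-1.71)=0.75205, |R|=0.75205)

Need |R(x)|<1, x<0.
x=-1.71: |R|=0.7520
|R(-1.99)|=0.9900 |R(-1.95)|=0.9512 |R(-1.41)|=0.5840
Bisect:
  x_lo=-2.7352 |R|=2.0055  x_hi=-0.3539 |R|=0.7088
  mid=-1.54455 |R|=0.64827 →hi
  mid=-2.13990 |R|=1.14968 →lo
  mid=-1.84222 |R|=0.85467 →hi
  mid=-1.99106 |R|=0.99110 →hi
  mid=-2.06548 |R|=1.06762 →lo
  mid=-2.02827 |R|=1.02867 →lo
  mid=-2.00966 |R|=1.00971 →lo
  mid=-2.00036 |R|=1.00036 →lo
  ...
  [-2.00007,-1.99993] ⇒ x*=-2.0000
Stable set (-2.0000, 0).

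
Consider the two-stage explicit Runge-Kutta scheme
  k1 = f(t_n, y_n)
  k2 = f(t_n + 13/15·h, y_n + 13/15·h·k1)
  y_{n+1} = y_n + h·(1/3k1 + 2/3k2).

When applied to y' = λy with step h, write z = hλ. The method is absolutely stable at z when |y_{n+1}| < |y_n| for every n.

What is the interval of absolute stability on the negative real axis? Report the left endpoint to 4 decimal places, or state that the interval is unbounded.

Set f=λy, z=hλ:
  k1=λy_n ⇒ h·k1=z·y_n;  k2=λ(1+13/15z)y_n ⇒ h·k2=z(1+13/15z)y_n
  y_{n+1}/y_n = 1 + 1/3z + 2/3z(1+13/15z) = 1 + z + 26/45z²
  ⇒ R(z) = 1 + z + 26/45z².

Solve |R(x)|<1 on ℝ⁻.
x=-0.46: |R|=0.6623
R=1: x+26/45x²=0 ⇒ x=−45/26=-1.7308; min R=1−1/(4·26/45)=0.5673>−1
Confirm numerically:
  x=-1.588: |R|=0.86901 <1
  x=-1.561: |R|=0.84688 <1
  x=-0.992: |R|=0.57657 <1
  x=-0.891: |R|=0.56769 <1
  x=-2.256: |R|=1.68462 >1
  x=-2.057: |R|=1.38772 >1
Interval (-1.7308, 0).

(-1.7308, 0).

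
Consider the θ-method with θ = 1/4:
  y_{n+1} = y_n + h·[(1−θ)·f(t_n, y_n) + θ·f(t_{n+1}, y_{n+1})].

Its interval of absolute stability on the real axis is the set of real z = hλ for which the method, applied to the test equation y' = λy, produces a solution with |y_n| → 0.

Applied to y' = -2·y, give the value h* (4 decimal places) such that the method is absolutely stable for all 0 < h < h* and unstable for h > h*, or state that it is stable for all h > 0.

With y'=λy (z=hλ):
  y_{n+1} = y_n + z·[3/4·y_n + 1/4·y_{n+1}] ⇒ (1 − 1/4z)y_{n+1} = (1 + 3/4z)y_n
  Hence R(z) = (1 + 3/4z)/(1 − 1/4z).

Need |R(x)|<1, x<0.
x=-1.34: |R|=0.0037
R=−1: 1+3/4x = −1+1/4x ⇒ -1/2x=2 ⇒ x=2/(-1/2)=-4.0000
Confirm numerically:
  x=-3.063: |R|=0.73467 <1
  x=-2.118: |R|=0.38477 <1
  x=-1.991: |R|=0.32933 <1
  x=-1.714: |R|=0.19986 <1
  x=-4.555: |R|=1.12975 >1
  x=-4.348: |R|=1.08337 >1
  x=-4.235: |R|=1.05707 >1
Stable set (-4.0000, 0).

(-4.0000,0); λ=-2 ⇒ h* = (4)/2 = 2.0000.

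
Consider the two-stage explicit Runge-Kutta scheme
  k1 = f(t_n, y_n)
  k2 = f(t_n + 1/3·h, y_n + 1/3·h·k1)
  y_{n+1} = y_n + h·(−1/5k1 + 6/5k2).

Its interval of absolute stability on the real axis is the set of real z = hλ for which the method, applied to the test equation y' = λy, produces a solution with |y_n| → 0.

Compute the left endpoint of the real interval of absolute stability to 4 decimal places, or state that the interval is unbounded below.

Set f=λy, z=hλ:
  k1=λy_n ⇒ h·k1=z·y_n;  k2=λ(1+1/3z)y_n ⇒ h·k2=z(1+1/3z)y_n
  y_{n+1}/y_n = 1 − 1/5z + 6/5z(1+1/3z) = 1 + z + 2/5z²
  R(z) = 1 + z + 2/5z².

Solve |R(x)|<1 on ℝ⁻.
x=-1.15: |R|=0.3790
R=1: x+2/5x²=0 ⇒ x=−5/2=-2.5000; min R=1−1/(4·2/5)=0.3750>−1
Confirm numerically:
  x=-2.244: |R|=0.77021 <1
  x=-1.796: |R|=0.49425 <1
  x=-1.544: |R|=0.40957 <1
  x=-3.097: |R|=1.73956 >1
  x=-3.050: |R|=1.67100 >1
  x=-2.876: |R|=1.43255 >1
Interval (-2.5000, 0).

left endpoint -2.5000.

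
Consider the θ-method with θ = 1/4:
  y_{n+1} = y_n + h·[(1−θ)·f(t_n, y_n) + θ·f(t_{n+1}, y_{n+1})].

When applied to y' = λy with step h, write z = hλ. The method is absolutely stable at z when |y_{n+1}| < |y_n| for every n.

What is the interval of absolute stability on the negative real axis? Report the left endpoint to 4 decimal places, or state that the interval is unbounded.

With y'=λy (z=hλ):
  y_{n+1} = y_n + z·[3/4·y_n + 1/4·y_{n+1}] ⇒ (1 − 1/4z)y_{n+1} = (1 + 3/4z)y_n
  Hence R(z) = (1 + 3/4z)/(1 − 1/4z).

Need |R(x)|<1, x<0.
x=-0.92: |R|=0.2520
R=−1: 1+3/4x = −1+1/4x ⇒ -1/2x=2 ⇒ x=2/(-1/2)=-4.0000
Confirm numerically:
  x=-2.565: |R|=0.56283 <1
  x=-2.538: |R|=0.55277 <1
  x=-1.655: |R|=0.17065 <1
  x=-4.361: |R|=1.08635 >1
  x=-4.209: |R|=1.05092 >1
  x=-4.123: |R|=1.03028 >1
Interval (-4.0000, 0).

(-4.0000, 0).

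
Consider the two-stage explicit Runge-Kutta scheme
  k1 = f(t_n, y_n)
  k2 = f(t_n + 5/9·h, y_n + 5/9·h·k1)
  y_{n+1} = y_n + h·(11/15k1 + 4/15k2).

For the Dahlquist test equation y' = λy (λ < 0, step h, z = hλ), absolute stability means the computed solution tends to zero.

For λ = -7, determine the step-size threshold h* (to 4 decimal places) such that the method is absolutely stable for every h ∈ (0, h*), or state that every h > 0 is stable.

(-6.7500,0); λ=-7 ⇒ h* = (27/4)/7 = 0.9643.

On y'=λy, z=hλ:
  k1=λy_n ⇒ h·k1=z·y_n;  k2=λ(1+5/9z)y_n ⇒ h·k2=z(1+5/9z)y_n
  y_{n+1}/y_n = 1 + 11/15z + 4/15z(1+5/9z) = 1 + z + 4/27z²
  so R(z) = 1 + z + 4/27z².

Find x<0 with |R(x)|<1.
x=-1.38: |R|=0.0979
R=1: x+4/27x²=0 ⇒ x=−27/4=-6.7500; min R=1−1/(4·4/27)=-0.6875>−1
Confirm numerically:
  x=-5.479: |R|=0.03168 <1
  x=-4.972: |R|=0.30966 <1
  x=-4.314: |R|=0.55687 <1
  x=-3.639: |R|=0.67717 <1
  x=-7.138: |R|=1.41030 >1
  x=-6.873: |R|=1.12524 >1
  x=-6.823: |R|=1.07379 >1
So |R|<1 on (-6.7500, 0).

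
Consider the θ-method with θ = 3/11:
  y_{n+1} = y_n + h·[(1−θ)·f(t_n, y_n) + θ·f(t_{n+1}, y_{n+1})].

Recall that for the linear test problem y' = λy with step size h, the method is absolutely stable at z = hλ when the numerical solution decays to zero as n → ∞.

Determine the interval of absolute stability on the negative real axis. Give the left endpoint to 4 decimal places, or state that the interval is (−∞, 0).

Set f=λy, z=hλ:
  y_{n+1} = y_n + z·[8/11·y_n + 3/11·y_{n+1}] ⇒ (1 − 3/11z)y_{n+1} = (1 + 8/11z)y_n
  R(z) = (1 + 8/11z)/(1 − 3/11z).

Solve |R(x)|<1 on ℝ⁻.
x=-0.37: |R|=0.6639
R=−1: 1+8/11x = −1+3/11x ⇒ -5/11x=2 ⇒ x=2/(-5/11)=-4.4000
Confirm numerically:
  x=-3.254: |R|=0.72402 <1
  x=-2.806: |R|=0.58956 <1
  x=-2.557: |R|=0.50645 <1
  x=-4.683: |R|=1.05649 >1
  x=-4.578: |R|=1.03598 >1
  x=-4.564: |R|=1.03321 >1
So |R|<1 on (-4.4000, 0).

(-4.4000, 0).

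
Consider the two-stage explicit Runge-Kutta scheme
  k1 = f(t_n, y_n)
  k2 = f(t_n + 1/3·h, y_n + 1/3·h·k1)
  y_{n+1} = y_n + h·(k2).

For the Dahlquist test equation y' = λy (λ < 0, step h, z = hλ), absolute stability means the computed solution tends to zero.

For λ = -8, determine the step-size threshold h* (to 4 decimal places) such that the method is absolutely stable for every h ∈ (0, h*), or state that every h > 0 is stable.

With y'=λy (z=hλ):
  k1=λy_n ⇒ h·k1=z·y_n;  k2=λ(1+1/3z)y_n ⇒ h·k2=z(1+1/3z)y_n
  y_{n+1}/y_n = 1 + z(1+1/3z) = 1 + z + 1/3z²
  R(z) = 1 + z + 1/3z².

Need |R(x)|<1, x<0.
x=-1.76: |R|=0.2725
R=1: x+1/3x²=0 ⇒ x=−3=-3.0000; min R=1−1/(4·1/3)=0.2500>−1
Confirm numerically:
  x=-2.788: |R|=0.80298 <1
  x=-2.415: |R|=0.52907 <1
  x=-1.932: |R|=0.31221 <1
  x=-1.404: |R|=0.25307 <1
  x=-3.490: |R|=1.57003 >1
  x=-3.458: |R|=1.52792 >1
Stable set (-3.0000, 0).

(-3.0000,0); λ=-8 ⇒ h* = (3)/8 = 0.3750.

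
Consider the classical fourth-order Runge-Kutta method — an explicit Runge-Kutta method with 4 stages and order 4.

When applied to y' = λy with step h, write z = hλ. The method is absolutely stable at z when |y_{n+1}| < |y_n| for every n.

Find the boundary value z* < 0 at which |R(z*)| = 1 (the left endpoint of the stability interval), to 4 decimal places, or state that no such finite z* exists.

z* = -2.7853.

Set f=λy, z=hλ:
  order 4, 4-stage ⇒ R(z)=1+z+z^2/2+z^3/6+z^4/24
  (e.g. R(-0.51)=0.60076, |R|=0.60076)

Boundary: |R(x)|=1, x<0.
x=-0.51: |R|=0.6008
|R(-2.65)|=0.8145 |R(-2.37)|=0.5343 |R(-2.34)|=0.5116
Bisect:
  x_lo=-3.4238 |R|=2.4740  x_hi=-0.1021 |R|=0.9030
  mid=-1.76295 |R|=0.28032 →hi
  mid=-2.59340 |R|=0.74718 →hi
  mid=-3.00862 |R|=1.39234 →lo
  mid=-2.80101 |R|=1.02396 →lo
  mid=-2.69720 |R|=0.87511 →hi
  mid=-2.74911 |R|=0.94680 →hi
  mid=-2.77506 |R|=0.98468 →hi
  ...
  [-2.78540,-2.78520] ⇒ x*=-2.7853
Stable set (-2.7853, 0).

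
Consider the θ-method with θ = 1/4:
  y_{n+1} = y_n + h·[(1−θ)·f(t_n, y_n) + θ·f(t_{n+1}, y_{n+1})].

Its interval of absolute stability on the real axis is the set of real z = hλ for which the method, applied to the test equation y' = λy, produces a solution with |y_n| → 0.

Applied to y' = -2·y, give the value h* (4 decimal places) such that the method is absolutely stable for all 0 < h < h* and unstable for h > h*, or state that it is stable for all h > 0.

With y'=λy (z=hλ):
  y_{n+1} = y_n + z·[3/4·y_n + 1/4·y_{n+1}] ⇒ (1 − 1/4z)y_{n+1} = (1 + 3/4z)y_n
  ⇒ R(z) = (1 + 3/4z)/(1 − 1/4z).

Boundary: |R(x)|=1, x<0.
x=-0.35: |R|=0.6782
R=−1: 1+3/4x = −1+1/4x ⇒ -1/2x=2 ⇒ x=2/(-1/2)=-4.0000
Confirm numerically:
  x=-3.919: |R|=0.97954 <1
  x=-3.772: |R|=0.94133 <1
  x=-3.025: |R|=0.72242 <1
  x=-1.990: |R|=0.32888 <1
  x=-4.545: |R|=1.12756 >1
  x=-4.099: |R|=1.02445 >1
So |R|<1 on (-4.0000, 0).

(-4.0000,0); λ=-2 ⇒ h* = (4)/2 = 2.0000.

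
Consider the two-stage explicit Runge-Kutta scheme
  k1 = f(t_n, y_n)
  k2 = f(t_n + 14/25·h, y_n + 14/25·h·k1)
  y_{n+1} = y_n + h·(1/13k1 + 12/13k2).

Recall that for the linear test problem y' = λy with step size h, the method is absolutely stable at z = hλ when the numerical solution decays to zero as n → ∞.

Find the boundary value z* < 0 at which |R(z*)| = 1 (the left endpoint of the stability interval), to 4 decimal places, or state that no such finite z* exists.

left endpoint -1.9345.

On y'=λy, z=hλ:
  k1=λy_n ⇒ h·k1=z·y_n;  k2=λ(1+14/25z)y_n ⇒ h·k2=z(1+14/25z)y_n
  y_{n+1}/y_n = 1 + 1/13z + 12/13z(1+14/25z) = 1 + z + 168/325z²
  R(z) = 1 + z + 168/325z².

Solve |R(x)|<1 on ℝ⁻.
x=-0.81: |R|=0.5292
R=1: x+168/325x²=0 ⇒ x=−325/168=-1.9345; min R=1−1/(4·168/325)=0.5164>−1
Confirm numerically:
  x=-1.634: |R|=0.74616 <1
  x=-1.515: |R|=0.67145 <1
  x=-1.317: |R|=0.57960 <1
  x=-2.168: |R|=1.26165 >1
  x=-2.019: |R|=1.08817 >1
So |R|<1 on (-1.9345, 0).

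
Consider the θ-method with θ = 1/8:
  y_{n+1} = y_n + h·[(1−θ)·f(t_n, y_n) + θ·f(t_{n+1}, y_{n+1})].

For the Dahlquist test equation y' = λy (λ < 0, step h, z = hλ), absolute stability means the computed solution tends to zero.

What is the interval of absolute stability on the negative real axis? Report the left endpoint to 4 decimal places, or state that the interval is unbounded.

Set f=λy, z=hλ:
  y_{n+1} = y_n + z·[7/8·y_n + 1/8·y_{n+1}] ⇒ (1 − 1/8z)y_{n+1} = (1 + 7/8z)y_n
  R(z) = (1 + 7/8z)/(1 − 1/8z).

Solve |R(x)|<1 on ℝ⁻.
x=-1.16: |R|=0.0131
R=−1: 1+7/8x = −1+1/8x ⇒ -3/4x=2 ⇒ x=2/(-3/4)=-2.6667
Confirm numerically:
  x=-2.555: |R|=0.93652 <1
  x=-1.941: |R|=0.56202 <1
  x=-1.367: |R|=0.16750 <1
  x=-3.165: |R|=1.26780 >1
  x=-2.748: |R|=1.04540 >1
Interval (-2.6667, 0).

(-2.6667, 0).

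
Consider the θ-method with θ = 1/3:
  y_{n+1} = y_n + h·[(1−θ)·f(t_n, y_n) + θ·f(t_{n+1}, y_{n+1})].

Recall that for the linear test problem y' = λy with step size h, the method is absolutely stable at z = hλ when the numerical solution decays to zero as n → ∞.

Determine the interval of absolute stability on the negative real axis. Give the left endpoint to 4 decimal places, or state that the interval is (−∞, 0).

z∈(-6.0000,0).

On y'=λy, z=hλ:
  y_{n+1} = y_n + z·[2/3·y_n + 1/3·y_{n+1}] ⇒ (1 − 1/3z)y_{n+1} = (1 + 2/3z)y_n
  R(z) = (1 + 2/3z)/(1 − 1/3z).

Boundary: |R(x)|=1, x<0.
x=-1.06: |R|=0.2167
R=−1: 1+2/3x = −1+1/3x ⇒ -1/3x=2 ⇒ x=2/(-1/3)=-6.0000
Confirm numerically:
  x=-5.975: |R|=0.99721 <1
  x=-4.336: |R|=0.77317 <1
  x=-2.535: |R|=0.37398 <1
  x=-6.478: |R|=1.05043 >1
  x=-6.453: |R|=1.04792 >1
  x=-6.444: |R|=1.04701 >1
So |R|<1 on (-6.0000, 0).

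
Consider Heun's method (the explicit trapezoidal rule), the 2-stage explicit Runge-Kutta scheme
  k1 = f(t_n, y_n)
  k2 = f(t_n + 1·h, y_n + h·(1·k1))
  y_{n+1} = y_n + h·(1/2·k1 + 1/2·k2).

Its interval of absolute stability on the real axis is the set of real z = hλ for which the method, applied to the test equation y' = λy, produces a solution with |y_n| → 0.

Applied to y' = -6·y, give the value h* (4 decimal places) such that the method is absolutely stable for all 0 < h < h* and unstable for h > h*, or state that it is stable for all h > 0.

On y'=λy, z=hλ:
  order 2, 2-stage ⇒ R(z)=1+z+z^2/2
  (e.g. R(-1.64)=0.70480, |R|=0.70480)

Boundary: |R(x)|=1, x<0.
x=-1.64: |R|=0.7048
|R(-1.72)|=0.7592 |R(-1.4)|=0.5800 |R(-1.16)|=0.5128
Bisect:
  x_lo=-2.6917 |R|=1.9309  x_hi=-0.2265 |R|=0.7992
  mid=-1.45908 |R|=0.60538 →hi
  mid=-2.07540 |R|=1.07824 →lo
  mid=-1.76724 |R|=0.79433 →hi
  mid=-1.92132 |R|=0.92441 →hi
  mid=-1.99836 |R|=0.99836 →hi
  mid=-2.03688 |R|=1.03756 →lo
  mid=-2.01762 |R|=1.01777 →lo
  ...
  [-2.00001,-1.99986] ⇒ x*=-2.0000
Stable set (-2.0000, 0).

(-2.0000,0); λ=-6 ⇒ h* = 0.3333.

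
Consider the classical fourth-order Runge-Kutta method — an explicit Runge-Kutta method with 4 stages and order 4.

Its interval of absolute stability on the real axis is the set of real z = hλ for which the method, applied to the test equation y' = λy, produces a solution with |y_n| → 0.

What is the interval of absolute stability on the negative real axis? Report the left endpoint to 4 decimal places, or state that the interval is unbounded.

z∈(-2.7853,0).

On y'=λy, z=hλ:
  order 4, 4-stage ⇒ R(z)=1+z+z^2/2+z^3/6+z^4/24
  (e.g. R(-1.05)=0.35896, |R|=0.35896)

Find x<0 with |R(x)|<1.
x=-1.05: |R|=0.3590
|R(-1.81)|=0.2870 |R(-1.35)|=0.2896 |R(-1.01)|=0.3717
Bisect:
  x_lo=-3.3224 |R|=2.1613  x_hi=-0.2961 |R|=0.7437
  mid=-1.80925 |R|=0.28684 →hi
  mid=-2.56581 |R|=0.71647 →hi
  mid=-2.94409 |R|=1.26704 →lo
  mid=-2.75495 |R|=0.95521 →hi
  mid=-2.84952 |R|=1.10124 →lo
  mid=-2.80224 |R|=1.02585 →lo
  mid=-2.77859 |R|=0.98995 →hi
  mid=-2.79042 |R|=1.00775 →lo
  mid=-2.78451 |R|=0.99881 →hi
  ...
  [-2.78543,-2.78524] ⇒ x*=-2.7853
Stable set (-2.7853, 0).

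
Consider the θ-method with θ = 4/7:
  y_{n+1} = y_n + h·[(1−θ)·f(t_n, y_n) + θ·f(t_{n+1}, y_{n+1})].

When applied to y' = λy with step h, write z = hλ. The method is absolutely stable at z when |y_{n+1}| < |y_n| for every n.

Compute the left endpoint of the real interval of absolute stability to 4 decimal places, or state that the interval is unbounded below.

(−∞, 0) — no finite endpoint.

Test eqn y'=λy, z=hλ:
  y_{n+1} = y_n + z·[3/7·y_n + 4/7·y_{n+1}] ⇒ (1 − 4/7z)y_{n+1} = (1 + 3/7z)y_n
  Hence R(z) = (1 + 3/7z)/(1 − 4/7z).

Find x<0 with |R(x)|<1.
x=-1.65: |R|=0.1507
x=-2: |R|=0.0667
x=-10: |R|=0.4894
x=-100: |R|=0.7199
θ=4/7≥1/2 ⇒ |1+3/7x|<|1−4/7x| ∀x<0 ⇒ stable on all of ℝ⁻.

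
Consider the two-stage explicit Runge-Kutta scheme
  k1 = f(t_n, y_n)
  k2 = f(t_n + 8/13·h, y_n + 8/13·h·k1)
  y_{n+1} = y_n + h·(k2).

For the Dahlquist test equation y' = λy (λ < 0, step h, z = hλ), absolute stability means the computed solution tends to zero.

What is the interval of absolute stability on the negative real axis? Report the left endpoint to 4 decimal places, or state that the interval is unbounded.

Set f=λy, z=hλ:
  k1=λy_n ⇒ h·k1=z·y_n;  k2=λ(1+8/13z)y_n ⇒ h·k2=z(1+8/13z)y_n
  y_{n+1}/y_n = 1 + z(1+8/13z) = 1 + z + 8/13z²
  Hence R(z) = 1 + z + 8/13z².

Need |R(x)|<1, x<0.
x=-1.35: |R|=0.7715
R=1: x+8/13x²=0 ⇒ x=−13/8=-1.6250; min R=1−1/(4·8/13)=0.5938>−1
Confirm numerically:
  x=-1.321: |R|=0.75287 <1
  x=-1.200: |R|=0.68615 <1
  x=-1.093: |R|=0.64217 <1
  x=-2.071: |R|=1.56841 >1
  x=-2.039: |R|=1.51947 >1
  x=-1.711: |R|=1.09055 >1
Stable set (-1.6250, 0).

z∈(-1.6250,0).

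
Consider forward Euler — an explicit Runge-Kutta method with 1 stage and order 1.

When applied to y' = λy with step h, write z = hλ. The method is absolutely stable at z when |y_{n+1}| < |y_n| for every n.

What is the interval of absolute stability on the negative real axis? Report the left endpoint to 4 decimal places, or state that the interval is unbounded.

On y'=λy, z=hλ:
  order 1, 1-stage ⇒ R(z)=1+z
  (e.g. R(-1.62)=-0.62000, |R|=0.62000)

Solve |R(x)|<1 on ℝ⁻.
x=-1.62: |R|=0.6200
|R(-1.92)|=0.9200 |R(-1.54)|=0.5400 |R(-1.25)|=0.2500
Bisect:
  x_lo=-2.3764 |R|=1.3764  x_hi=-0.3370 |R|=0.6630
  mid=-1.35672 |R|=0.35672 →hi
  mid=-1.86656 |R|=0.86656 →hi
  mid=-2.12148 |R|=1.12148 →lo
  mid=-1.99402 |R|=0.99402 →hi
  mid=-2.05775 |R|=1.05775 →lo
  mid=-2.02589 |R|=1.02589 →lo
  mid=-2.00995 |R|=1.00995 →lo
  mid=-2.00199 |R|=1.00199 →lo
  ...
  [-2.00012,-2.00000] ⇒ x*=-2.0000
So |R|<1 on (-2.0000, 0).

(-2.0000, 0).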